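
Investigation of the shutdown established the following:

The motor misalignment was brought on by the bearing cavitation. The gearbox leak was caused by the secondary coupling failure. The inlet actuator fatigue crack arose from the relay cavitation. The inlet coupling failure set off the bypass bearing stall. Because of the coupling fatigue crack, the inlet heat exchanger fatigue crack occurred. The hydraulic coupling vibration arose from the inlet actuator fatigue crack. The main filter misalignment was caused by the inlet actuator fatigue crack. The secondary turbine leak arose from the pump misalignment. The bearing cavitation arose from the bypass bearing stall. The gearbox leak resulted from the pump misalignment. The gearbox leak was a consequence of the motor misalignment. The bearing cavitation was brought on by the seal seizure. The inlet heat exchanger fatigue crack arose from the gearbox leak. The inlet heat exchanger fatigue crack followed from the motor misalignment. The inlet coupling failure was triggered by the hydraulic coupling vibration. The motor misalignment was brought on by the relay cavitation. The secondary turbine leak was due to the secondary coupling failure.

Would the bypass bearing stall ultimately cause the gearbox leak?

Yes

There is a causal chain: the bypass bearing stall → the bearing cavitation → the motor misalignment → the gearbox leak.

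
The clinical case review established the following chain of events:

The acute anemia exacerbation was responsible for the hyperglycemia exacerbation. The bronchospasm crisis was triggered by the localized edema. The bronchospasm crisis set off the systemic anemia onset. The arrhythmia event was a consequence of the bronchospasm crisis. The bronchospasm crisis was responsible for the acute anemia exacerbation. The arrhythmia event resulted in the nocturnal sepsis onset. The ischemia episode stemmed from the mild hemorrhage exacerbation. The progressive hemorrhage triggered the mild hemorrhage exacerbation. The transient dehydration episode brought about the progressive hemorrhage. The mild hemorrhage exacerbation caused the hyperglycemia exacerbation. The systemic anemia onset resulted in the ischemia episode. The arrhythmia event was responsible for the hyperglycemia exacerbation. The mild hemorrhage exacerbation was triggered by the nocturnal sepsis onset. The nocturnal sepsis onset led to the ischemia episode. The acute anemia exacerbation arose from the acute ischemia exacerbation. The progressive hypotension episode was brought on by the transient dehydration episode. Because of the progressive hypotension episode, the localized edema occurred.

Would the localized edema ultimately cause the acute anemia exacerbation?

There is a causal chain: the localized edema → the bronchospasm crisis → the acute anemia exacerbation.

Yes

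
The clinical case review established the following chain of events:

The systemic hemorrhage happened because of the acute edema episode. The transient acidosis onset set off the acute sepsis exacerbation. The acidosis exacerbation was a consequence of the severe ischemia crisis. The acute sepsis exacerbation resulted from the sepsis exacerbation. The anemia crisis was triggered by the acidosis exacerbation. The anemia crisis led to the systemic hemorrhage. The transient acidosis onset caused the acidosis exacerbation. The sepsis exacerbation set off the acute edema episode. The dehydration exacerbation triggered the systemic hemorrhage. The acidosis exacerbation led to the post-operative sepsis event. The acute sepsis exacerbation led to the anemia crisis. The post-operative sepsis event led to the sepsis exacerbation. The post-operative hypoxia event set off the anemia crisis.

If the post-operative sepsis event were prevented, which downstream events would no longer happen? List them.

Downstream of the post-operative sepsis event: the sepsis exacerbation, the acute edema episode, the acute sepsis exacerbation, the anemia crisis, the systemic hemorrhage.
Of those, still caused via another path: the acute sepsis exacerbation, the anemia crisis, the systemic hemorrhage.
The remainder have no surviving cause.

the acute edema episode, the sepsis exacerbation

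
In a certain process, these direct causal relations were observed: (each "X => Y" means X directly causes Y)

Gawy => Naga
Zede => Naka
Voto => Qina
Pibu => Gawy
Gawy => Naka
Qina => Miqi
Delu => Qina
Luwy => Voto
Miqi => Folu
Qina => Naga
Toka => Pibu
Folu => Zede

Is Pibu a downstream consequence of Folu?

No

Folu leads to Zede, Naka; Pibu is not among them.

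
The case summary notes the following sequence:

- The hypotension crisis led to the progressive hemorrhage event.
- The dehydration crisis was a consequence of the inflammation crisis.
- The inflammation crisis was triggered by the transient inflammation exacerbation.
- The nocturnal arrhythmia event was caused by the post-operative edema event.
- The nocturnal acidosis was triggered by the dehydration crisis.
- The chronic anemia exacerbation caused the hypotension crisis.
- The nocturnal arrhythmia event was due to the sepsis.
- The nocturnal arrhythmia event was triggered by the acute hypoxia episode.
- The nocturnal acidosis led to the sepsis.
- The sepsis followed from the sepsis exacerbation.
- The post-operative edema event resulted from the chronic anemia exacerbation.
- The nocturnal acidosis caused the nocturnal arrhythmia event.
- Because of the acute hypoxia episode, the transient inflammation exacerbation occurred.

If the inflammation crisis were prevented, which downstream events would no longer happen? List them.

the dehydration crisis, the nocturnal acidosis

Downstream of the inflammation crisis: the dehydration crisis, the nocturnal acidosis, the sepsis, the nocturnal arrhythmia event.
Of those, still caused via another path: the sepsis, the nocturnal arrhythmia event.
The remainder have no surviving cause.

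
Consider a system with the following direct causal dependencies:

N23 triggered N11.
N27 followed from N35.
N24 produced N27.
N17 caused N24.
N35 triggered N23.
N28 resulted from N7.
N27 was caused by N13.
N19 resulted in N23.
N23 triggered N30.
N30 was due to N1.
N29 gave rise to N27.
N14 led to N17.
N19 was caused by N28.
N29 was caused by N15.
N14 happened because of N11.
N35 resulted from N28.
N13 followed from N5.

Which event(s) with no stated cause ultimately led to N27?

Tracing upstream from N27: N27 ← N35 ← N28 ← N7.
A separate upstream branch: N27 ← N29 ← N15.
A separate upstream branch: N27 ← N13 ← N5.
Each of those chain origins has no stated cause.

N15, N5, N7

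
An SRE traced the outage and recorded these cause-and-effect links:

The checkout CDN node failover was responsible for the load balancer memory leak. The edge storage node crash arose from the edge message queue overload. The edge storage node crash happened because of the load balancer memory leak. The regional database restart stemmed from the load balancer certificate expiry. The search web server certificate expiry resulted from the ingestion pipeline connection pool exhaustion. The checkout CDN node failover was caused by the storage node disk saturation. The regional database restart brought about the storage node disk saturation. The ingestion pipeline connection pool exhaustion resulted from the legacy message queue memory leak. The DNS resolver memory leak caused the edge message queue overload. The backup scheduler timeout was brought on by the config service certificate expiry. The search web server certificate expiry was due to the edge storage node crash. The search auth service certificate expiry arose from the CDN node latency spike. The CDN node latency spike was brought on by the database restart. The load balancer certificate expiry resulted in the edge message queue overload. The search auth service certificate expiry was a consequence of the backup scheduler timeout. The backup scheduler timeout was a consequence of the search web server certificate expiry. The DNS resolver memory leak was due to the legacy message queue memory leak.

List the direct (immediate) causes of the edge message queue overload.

the DNS resolver memory leak, the load balancer certificate expiry

Upstream contributors include the legacy message queue memory leak, but only the DNS resolver memory leak, the load balancer certificate expiry feed directly into the edge message queue overload.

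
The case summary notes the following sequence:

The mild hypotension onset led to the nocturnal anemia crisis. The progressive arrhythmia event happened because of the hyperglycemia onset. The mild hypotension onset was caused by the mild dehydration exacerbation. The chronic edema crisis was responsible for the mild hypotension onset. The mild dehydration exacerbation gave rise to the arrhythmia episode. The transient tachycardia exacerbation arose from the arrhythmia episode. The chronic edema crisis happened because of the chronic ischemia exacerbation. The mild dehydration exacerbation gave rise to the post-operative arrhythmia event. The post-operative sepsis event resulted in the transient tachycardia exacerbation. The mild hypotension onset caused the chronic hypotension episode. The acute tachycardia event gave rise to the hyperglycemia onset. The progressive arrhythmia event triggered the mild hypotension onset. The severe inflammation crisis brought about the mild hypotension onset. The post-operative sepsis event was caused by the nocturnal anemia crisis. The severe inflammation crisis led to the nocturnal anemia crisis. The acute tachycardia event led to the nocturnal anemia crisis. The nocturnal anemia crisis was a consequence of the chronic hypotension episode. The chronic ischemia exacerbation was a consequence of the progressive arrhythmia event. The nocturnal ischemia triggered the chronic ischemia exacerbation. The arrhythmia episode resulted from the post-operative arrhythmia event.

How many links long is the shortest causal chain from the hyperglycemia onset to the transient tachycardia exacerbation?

5

Shortest chain: the hyperglycemia onset → the progressive arrhythmia event → the mild hypotension onset → the nocturnal anemia crisis → the post-operative sepsis event → the transient tachycardia exacerbation.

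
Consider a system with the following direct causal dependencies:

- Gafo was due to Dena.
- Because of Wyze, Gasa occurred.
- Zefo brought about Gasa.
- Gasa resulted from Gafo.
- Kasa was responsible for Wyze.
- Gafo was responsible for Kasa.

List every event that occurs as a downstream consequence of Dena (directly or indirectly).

Direct effects: Gafo.
2 steps out: Kasa, Gasa.
3 steps out: Wyze.
Not reachable from it: Zefo.

Gafo, Gasa, Kasa, Wyze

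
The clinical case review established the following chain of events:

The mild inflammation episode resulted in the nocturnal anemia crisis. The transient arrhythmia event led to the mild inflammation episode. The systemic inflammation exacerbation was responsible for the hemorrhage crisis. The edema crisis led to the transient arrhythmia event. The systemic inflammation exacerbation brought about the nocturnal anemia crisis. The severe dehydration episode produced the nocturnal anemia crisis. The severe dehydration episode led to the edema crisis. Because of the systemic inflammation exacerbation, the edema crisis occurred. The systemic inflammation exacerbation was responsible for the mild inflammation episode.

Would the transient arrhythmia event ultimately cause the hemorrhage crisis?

The transient arrhythmia event leads to the mild inflammation episode, the nocturnal anemia crisis; the hemorrhage crisis is not among them.

No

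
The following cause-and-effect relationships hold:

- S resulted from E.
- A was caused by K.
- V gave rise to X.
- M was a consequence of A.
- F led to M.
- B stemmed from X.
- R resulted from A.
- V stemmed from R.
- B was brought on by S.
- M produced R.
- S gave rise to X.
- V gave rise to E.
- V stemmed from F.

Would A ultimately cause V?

Yes

There is a causal chain: A → R → V.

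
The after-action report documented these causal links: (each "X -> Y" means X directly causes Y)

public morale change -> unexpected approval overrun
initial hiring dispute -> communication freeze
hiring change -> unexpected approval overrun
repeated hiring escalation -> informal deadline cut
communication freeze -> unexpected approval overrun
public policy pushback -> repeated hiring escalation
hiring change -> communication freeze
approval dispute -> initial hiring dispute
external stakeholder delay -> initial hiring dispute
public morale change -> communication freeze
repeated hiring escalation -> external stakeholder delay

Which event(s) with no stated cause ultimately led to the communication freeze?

Tracing upstream from the communication freeze: the communication freeze ← the initial hiring dispute ← the approval dispute.
A separate upstream branch: the communication freeze ← the initial hiring dispute ← the external stakeholder delay ← the repeated hiring escalation ← the public policy pushback.
A separate upstream branch: the communication freeze ← the hiring change.
A separate upstream branch: the communication freeze ← the public morale change.
Each of those chain origins has no stated cause.

the approval dispute, the hiring change, the public morale change, the public policy pushback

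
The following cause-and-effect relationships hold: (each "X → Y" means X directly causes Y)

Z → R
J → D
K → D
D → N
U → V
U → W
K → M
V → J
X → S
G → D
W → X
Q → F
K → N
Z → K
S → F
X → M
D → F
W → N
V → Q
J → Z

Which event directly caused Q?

V

Upstream contributors include U, but only V feeds directly into Q.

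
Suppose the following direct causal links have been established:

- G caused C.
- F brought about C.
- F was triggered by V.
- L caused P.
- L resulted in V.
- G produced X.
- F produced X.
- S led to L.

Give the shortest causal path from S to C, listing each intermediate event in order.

S → L → V → F → C

S → L
L → V
V → F
F → C
Length: 4 steps.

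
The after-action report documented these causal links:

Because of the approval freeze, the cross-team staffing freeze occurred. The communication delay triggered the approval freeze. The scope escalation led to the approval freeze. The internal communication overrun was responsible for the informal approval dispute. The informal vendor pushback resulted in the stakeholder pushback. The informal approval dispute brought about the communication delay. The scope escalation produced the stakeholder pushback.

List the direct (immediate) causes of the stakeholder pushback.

the informal vendor pushback, the scope escalation

the informal vendor pushback, the scope escalation → the stakeholder pushback with nothing further upstream stated.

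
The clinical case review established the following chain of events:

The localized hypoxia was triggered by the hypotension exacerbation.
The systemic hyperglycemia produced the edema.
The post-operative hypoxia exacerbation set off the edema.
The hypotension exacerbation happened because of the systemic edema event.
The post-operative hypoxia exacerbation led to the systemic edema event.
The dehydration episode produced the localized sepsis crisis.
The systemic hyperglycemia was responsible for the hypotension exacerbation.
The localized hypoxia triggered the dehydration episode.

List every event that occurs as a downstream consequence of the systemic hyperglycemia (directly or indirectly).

the dehydration episode, the edema, the hypotension exacerbation, the localized hypoxia, the localized sepsis crisis

Direct effects: the hypotension exacerbation, the edema.
2 steps out: the localized hypoxia.
3 steps out: the dehydration episode.
4 steps out: the localized sepsis crisis.
Not reachable from it: the post-operative hypoxia exacerbation, the systemic edema event.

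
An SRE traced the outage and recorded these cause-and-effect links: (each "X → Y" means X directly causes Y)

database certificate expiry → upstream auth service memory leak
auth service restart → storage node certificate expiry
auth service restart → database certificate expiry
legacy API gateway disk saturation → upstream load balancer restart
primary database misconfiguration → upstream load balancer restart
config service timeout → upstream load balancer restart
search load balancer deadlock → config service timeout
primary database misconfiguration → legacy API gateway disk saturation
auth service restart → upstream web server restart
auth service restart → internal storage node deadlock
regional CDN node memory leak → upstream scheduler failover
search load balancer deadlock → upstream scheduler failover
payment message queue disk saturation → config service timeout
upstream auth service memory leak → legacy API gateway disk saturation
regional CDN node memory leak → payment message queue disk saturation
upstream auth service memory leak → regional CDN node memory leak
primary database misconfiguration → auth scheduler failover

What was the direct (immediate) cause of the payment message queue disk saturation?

Upstream contributors include the auth service restart, the database certificate expiry, the upstream auth service memory leak, but only the regional CDN node memory leak feeds directly into the payment message queue disk saturation.

the regional CDN node memory leak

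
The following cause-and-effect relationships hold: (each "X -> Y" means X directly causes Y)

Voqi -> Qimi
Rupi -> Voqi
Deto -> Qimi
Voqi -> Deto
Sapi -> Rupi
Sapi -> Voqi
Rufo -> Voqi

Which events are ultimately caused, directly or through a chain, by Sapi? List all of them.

Deto, Qimi, Rupi, Voqi

Direct effects: Rupi, Voqi.
2 steps out: Deto, Qimi.
Not reachable from it: Rufo.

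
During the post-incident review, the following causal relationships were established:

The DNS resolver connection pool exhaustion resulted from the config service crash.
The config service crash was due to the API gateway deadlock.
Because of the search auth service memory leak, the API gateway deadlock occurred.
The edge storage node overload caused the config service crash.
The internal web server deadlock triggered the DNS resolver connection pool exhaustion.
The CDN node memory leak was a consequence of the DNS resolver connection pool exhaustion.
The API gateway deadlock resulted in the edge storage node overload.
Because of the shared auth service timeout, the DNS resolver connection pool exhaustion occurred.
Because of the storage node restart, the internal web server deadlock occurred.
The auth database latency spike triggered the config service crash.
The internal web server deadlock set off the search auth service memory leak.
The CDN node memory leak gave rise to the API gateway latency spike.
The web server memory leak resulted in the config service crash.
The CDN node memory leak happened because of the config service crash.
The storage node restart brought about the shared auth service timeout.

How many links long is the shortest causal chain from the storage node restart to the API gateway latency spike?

4

Shortest chain: the storage node restart → the shared auth service timeout → the DNS resolver connection pool exhaustion → the CDN node memory leak → the API gateway latency spike.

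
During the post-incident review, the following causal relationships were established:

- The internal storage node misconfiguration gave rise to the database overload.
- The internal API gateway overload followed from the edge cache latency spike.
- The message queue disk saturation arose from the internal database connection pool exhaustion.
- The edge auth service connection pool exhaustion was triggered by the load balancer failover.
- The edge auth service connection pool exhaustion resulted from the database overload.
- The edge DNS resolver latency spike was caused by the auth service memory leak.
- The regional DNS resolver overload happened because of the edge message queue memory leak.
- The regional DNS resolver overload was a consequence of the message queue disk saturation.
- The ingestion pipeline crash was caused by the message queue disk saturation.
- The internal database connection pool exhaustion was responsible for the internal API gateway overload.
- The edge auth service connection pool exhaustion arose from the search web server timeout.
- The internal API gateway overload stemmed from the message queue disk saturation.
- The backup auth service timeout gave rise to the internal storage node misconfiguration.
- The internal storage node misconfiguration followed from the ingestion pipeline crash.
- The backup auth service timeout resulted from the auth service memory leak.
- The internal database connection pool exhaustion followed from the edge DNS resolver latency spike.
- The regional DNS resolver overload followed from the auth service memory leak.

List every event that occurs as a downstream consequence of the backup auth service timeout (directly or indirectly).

Direct effects: the internal storage node misconfiguration.
2 steps out: the database overload.
3 steps out: the edge auth service connection pool exhaustion.
Not reachable from it: the auth service memory leak, the edge DNS resolver latency spike, the internal database connection pool exhaustion, the edge cache latency spike, the message queue disk saturation, the ingestion pipeline crash, the load balancer failover, the search web server timeout, the edge message queue memory leak, the regional DNS resolver overload, the internal API gateway overload.

the database overload, the edge auth service connection pool exhaustion, the internal storage node misconfiguration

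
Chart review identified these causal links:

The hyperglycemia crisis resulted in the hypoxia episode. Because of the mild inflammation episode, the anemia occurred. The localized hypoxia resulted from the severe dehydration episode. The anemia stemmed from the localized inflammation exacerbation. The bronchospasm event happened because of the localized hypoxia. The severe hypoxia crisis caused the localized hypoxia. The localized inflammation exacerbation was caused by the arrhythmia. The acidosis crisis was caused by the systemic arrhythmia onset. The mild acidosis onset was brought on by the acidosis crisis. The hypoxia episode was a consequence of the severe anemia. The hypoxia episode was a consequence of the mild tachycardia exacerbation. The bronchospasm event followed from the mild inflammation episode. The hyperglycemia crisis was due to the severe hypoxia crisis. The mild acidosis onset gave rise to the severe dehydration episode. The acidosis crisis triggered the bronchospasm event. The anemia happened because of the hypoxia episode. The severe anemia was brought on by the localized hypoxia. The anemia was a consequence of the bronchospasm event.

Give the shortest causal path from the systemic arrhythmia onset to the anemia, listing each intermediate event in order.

the systemic arrhythmia onset → the acidosis crisis → the bronchospasm event → the anemia

the systemic arrhythmia onset → the acidosis crisis
the acidosis crisis → the bronchospasm event
the bronchospasm event → the anemia
Length: 3 steps.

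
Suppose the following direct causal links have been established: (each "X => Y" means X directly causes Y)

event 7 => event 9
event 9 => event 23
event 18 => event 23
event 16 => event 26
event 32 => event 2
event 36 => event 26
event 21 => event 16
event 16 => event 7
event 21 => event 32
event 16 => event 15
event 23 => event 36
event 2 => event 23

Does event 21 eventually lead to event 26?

There is a causal chain: event 21 → event 16 → event 26.

Yes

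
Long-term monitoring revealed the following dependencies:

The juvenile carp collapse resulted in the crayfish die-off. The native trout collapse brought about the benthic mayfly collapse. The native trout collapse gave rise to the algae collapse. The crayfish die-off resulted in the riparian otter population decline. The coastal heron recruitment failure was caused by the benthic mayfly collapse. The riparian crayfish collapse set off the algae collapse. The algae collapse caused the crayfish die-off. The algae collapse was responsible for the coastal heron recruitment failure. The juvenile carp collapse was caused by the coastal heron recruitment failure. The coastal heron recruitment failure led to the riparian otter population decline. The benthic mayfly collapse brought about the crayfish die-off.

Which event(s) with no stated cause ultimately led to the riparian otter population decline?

Tracing upstream from the riparian otter population decline: the riparian otter population decline ← the coastal heron recruitment failure ← the benthic mayfly collapse ← the native trout collapse.
A separate upstream branch: the riparian otter population decline ← the coastal heron recruitment failure ← the algae collapse ← the riparian crayfish collapse.
Each of those chain origins has no stated cause.

the native trout collapse, the riparian crayfish collapse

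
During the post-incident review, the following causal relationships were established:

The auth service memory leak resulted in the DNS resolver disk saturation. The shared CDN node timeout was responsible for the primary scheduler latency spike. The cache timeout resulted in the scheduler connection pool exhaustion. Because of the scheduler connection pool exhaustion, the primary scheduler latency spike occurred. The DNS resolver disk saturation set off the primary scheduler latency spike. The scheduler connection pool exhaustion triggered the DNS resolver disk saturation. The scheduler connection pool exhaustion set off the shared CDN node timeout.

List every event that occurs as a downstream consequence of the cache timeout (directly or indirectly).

the DNS resolver disk saturation, the primary scheduler latency spike, the scheduler connection pool exhaustion, the shared CDN node timeout

Direct effects: the scheduler connection pool exhaustion.
2 steps out: the shared CDN node timeout, the DNS resolver disk saturation, the primary scheduler latency spike.
Not reachable from it: the auth service memory leak.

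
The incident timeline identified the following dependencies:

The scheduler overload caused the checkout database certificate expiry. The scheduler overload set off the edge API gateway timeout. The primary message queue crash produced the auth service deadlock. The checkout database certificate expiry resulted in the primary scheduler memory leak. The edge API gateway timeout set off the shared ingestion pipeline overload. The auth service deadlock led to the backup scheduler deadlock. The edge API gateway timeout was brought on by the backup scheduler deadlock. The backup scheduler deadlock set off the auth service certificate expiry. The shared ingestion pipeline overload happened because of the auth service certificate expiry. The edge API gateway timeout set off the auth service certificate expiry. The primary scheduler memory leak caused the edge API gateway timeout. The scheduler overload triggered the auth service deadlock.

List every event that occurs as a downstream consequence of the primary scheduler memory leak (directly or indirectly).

the auth service certificate expiry, the edge API gateway timeout, the shared ingestion pipeline overload

Direct effects: the edge API gateway timeout.
2 steps out: the auth service certificate expiry, the shared ingestion pipeline overload.
Not reachable from it: the scheduler overload, the auth service deadlock, the checkout database certificate expiry, the backup scheduler deadlock, the primary message queue crash.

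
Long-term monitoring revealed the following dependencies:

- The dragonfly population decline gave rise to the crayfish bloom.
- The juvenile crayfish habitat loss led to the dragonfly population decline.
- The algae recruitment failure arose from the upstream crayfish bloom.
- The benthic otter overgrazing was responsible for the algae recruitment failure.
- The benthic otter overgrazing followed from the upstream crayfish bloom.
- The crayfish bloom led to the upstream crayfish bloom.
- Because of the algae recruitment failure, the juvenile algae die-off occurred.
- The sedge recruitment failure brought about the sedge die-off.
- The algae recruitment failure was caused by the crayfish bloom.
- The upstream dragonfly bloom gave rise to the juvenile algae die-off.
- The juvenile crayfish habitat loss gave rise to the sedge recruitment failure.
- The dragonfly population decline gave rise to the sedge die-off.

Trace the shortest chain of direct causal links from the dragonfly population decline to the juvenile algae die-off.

the dragonfly population decline → the crayfish bloom → the algae recruitment failure → the juvenile algae die-off

the dragonfly population decline → the crayfish bloom
the crayfish bloom → the algae recruitment failure
the algae recruitment failure → the juvenile algae die-off
Length: 3 steps.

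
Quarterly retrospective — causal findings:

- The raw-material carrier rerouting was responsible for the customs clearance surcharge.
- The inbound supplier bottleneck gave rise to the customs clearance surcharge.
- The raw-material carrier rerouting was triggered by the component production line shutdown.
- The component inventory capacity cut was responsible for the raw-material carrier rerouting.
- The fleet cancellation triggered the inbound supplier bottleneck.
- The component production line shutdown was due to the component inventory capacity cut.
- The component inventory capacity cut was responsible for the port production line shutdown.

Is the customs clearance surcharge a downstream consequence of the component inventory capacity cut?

There is a causal chain: the component inventory capacity cut → the raw-material carrier rerouting → the customs clearance surcharge.

Yes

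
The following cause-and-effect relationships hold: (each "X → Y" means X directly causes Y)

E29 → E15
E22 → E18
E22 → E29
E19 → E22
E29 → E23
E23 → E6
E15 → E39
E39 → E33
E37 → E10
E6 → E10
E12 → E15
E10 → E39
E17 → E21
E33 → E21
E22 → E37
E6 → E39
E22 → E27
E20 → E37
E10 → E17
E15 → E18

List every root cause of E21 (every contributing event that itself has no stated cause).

Tracing upstream from E21: E21 ← E17 ← E10 ← E37 ← E22 ← E19.
A separate upstream branch: E21 ← E17 ← E10 ← E37 ← E20.
A separate upstream branch: E21 ← E33 ← E39 ← E15 ← E12.
Each of those chain origins has no stated cause.

E12, E19, E20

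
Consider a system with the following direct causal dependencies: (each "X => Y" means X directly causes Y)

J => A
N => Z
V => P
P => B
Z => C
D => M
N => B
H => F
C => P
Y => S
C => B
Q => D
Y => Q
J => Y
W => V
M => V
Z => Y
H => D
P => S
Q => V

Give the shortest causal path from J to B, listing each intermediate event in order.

J → Y
Y → Q
Q → V
V → P
P → B
Length: 5 steps.

J → Y → Q → V → P → B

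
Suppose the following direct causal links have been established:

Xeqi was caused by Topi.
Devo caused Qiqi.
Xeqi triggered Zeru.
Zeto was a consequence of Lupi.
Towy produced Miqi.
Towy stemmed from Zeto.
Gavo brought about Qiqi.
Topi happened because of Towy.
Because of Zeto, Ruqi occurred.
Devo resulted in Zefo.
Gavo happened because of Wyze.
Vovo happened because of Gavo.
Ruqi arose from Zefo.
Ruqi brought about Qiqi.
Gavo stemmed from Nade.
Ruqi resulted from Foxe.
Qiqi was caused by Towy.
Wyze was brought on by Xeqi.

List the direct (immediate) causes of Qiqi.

Devo, Gavo, Ruqi, Towy

Upstream contributors include Lupi, Zeto, Topi, Zefo, Xeqi, Wyze, Nade, Foxe, but only Devo, Gavo, Ruqi, Towy feed directly into Qiqi.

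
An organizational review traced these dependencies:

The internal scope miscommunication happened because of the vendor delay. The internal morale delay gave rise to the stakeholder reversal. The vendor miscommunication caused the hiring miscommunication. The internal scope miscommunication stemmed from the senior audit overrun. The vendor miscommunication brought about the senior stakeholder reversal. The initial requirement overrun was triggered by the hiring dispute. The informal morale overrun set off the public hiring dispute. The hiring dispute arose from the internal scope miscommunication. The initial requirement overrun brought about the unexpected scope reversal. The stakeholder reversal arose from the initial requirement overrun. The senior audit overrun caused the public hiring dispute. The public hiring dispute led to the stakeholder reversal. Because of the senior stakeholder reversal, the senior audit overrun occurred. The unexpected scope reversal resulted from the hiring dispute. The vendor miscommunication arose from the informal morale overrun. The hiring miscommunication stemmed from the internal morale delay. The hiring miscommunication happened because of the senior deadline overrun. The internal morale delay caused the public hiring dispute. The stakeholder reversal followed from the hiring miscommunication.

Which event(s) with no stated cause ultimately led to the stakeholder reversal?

the informal morale overrun, the internal morale delay, the senior deadline overrun, the vendor delay

Tracing upstream from the stakeholder reversal: the stakeholder reversal ← the public hiring dispute ← the informal morale overrun.
A separate upstream branch: the stakeholder reversal ← the initial requirement overrun ← the hiring dispute ← the internal scope miscommunication ← the vendor delay.
A separate upstream branch: the stakeholder reversal ← the internal morale delay.
A separate upstream branch: the stakeholder reversal ← the hiring miscommunication ← the senior deadline overrun.
Each of those chain origins has no stated cause.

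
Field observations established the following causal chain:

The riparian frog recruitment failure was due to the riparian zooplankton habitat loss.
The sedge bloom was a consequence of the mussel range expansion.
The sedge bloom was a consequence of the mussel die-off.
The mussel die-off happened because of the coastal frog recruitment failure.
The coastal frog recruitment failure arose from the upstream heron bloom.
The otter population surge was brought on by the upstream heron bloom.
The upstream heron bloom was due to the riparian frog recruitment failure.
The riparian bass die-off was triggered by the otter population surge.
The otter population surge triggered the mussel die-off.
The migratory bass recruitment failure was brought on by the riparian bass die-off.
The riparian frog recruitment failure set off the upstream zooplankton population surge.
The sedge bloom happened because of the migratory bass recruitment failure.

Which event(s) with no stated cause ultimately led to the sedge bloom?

the mussel range expansion, the riparian zooplankton habitat loss

Tracing upstream from the sedge bloom: the sedge bloom ← the mussel die-off ← the otter population surge ← the upstream heron bloom ← the riparian frog recruitment failure ← the riparian zooplankton habitat loss.
A separate upstream branch: the sedge bloom ← the mussel range expansion.
Each of those chain origins has no stated cause.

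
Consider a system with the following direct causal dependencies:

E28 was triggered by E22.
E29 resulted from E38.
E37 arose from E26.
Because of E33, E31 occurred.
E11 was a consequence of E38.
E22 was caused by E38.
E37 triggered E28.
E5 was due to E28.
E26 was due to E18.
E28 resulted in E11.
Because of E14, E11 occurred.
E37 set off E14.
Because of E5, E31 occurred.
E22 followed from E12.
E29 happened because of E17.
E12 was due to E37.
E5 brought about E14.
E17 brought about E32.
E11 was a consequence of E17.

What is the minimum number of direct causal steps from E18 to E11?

Shortest chain: E18 → E26 → E37 → E28 → E11.

4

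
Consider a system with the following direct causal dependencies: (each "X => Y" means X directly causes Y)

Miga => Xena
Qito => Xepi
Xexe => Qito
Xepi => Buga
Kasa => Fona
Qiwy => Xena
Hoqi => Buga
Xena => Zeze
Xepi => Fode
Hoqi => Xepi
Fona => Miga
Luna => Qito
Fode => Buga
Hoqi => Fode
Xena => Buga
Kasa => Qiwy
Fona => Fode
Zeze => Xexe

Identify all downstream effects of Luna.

Direct effects: Qito.
2 steps out: Xepi.
3 steps out: Fode, Buga.
Not reachable from it: Kasa, Qiwy, Fona, Miga, Xena, Zeze, Xexe, Hoqi.

Buga, Fode, Qito, Xepi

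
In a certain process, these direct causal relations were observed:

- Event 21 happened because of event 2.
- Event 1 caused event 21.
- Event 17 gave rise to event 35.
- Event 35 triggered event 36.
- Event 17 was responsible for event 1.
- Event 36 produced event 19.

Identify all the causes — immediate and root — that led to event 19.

event 17, event 35, event 36

Immediate cause of event 19: event 36.
Further upstream: event 17, event 35.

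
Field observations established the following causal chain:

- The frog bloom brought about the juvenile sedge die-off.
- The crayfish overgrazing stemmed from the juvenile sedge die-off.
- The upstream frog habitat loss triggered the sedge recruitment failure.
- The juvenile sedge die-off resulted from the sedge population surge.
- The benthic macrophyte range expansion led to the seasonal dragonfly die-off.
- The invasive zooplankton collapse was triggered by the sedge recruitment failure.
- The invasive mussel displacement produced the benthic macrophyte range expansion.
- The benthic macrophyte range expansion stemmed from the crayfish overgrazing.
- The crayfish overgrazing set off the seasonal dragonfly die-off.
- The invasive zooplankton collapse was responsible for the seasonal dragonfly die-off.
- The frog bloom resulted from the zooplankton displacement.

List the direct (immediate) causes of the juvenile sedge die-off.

Upstream contributors include the zooplankton displacement, but only the frog bloom, the sedge population surge feed directly into the juvenile sedge die-off.

the frog bloom, the sedge population surge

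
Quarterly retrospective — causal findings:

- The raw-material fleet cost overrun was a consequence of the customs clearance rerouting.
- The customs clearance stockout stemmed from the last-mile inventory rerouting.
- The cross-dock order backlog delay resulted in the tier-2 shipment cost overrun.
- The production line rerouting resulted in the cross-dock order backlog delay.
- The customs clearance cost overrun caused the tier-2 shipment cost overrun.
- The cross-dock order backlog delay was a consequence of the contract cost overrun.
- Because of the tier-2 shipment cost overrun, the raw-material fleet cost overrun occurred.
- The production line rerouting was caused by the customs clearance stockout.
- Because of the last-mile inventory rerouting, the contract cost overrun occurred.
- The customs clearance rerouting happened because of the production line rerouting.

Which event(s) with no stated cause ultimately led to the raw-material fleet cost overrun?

the customs clearance cost overrun, the last-mile inventory rerouting

Tracing upstream from the raw-material fleet cost overrun: the raw-material fleet cost overrun ← the customs clearance rerouting ← the production line rerouting ← the customs clearance stockout ← the last-mile inventory rerouting.
A separate upstream branch: the raw-material fleet cost overrun ← the tier-2 shipment cost overrun ← the customs clearance cost overrun.
Each of those chain origins has no stated cause.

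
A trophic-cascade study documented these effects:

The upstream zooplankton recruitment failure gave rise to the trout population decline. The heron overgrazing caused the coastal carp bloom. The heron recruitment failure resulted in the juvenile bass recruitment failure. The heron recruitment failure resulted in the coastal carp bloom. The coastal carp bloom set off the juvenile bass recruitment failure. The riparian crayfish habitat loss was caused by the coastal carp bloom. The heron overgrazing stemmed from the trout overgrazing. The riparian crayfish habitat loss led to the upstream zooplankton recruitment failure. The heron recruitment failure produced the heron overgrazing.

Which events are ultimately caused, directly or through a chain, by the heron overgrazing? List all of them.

the coastal carp bloom, the juvenile bass recruitment failure, the riparian crayfish habitat loss, the trout population decline, the upstream zooplankton recruitment failure

Direct effects: the coastal carp bloom.
2 steps out: the riparian crayfish habitat loss, the juvenile bass recruitment failure.
3 steps out: the upstream zooplankton recruitment failure.
4 steps out: the trout population decline.
Not reachable from it: the heron recruitment failure, the trout overgrazing.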